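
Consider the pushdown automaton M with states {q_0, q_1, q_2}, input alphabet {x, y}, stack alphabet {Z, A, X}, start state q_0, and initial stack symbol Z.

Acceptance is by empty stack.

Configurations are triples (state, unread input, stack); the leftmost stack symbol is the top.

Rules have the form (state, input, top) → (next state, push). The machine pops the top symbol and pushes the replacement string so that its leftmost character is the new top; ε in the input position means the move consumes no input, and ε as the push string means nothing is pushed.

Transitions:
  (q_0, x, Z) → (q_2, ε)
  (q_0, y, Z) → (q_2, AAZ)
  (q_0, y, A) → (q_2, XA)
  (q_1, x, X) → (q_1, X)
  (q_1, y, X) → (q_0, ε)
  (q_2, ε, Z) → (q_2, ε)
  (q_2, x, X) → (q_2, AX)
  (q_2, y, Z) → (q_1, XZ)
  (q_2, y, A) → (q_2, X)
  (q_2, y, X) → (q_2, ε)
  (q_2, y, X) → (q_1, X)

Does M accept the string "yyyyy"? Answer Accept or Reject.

Accept

One accepting computation: (q_0, yyyyy, Z) ⊢ (q_2, yyyy, AAZ) ⊢ (q_2, yyy, XAZ) ⊢ (q_2, yy, AZ) ⊢ (q_2, y, XZ) ⊢ (q_2, ε, Z) ⊢ (q_2, ε, ε)
All input consumed and the stack is empty.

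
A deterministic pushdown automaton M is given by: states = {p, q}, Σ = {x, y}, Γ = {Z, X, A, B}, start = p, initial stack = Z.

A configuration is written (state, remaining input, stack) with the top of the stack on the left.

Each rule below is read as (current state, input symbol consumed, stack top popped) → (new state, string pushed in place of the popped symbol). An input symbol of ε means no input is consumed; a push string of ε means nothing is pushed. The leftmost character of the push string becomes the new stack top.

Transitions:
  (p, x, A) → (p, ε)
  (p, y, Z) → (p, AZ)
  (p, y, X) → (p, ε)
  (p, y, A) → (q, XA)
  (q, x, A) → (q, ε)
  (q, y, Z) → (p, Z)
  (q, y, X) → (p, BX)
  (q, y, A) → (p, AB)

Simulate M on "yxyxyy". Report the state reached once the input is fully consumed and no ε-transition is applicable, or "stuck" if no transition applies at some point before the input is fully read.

(p, yxyxyy, Z) ⊢ (p, xyxyy, AZ) ⊢ (p, yxyy, Z) ⊢ (p, xyy, AZ) ⊢ (p, yy, Z) ⊢ (p, y, AZ) ⊢ (q, ε, XAZ)
All input consumed; M is in state q.

q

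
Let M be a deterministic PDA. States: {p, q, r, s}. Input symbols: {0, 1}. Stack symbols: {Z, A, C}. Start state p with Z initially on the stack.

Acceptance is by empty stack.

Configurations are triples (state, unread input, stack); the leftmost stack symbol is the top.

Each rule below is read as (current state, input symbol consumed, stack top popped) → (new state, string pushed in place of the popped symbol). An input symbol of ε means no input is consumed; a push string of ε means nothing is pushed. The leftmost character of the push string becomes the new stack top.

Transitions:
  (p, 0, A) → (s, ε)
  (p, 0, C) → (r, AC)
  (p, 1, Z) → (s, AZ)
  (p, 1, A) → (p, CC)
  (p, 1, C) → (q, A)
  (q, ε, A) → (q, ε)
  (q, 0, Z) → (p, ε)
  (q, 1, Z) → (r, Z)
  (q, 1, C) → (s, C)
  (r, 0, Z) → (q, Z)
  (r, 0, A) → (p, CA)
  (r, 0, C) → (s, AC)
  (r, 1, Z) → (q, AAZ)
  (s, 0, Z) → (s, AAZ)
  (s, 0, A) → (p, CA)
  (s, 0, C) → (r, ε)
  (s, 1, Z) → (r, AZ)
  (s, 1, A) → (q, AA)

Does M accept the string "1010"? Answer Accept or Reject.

(p, 1010, Z) ⊢ (s, 010, AZ) ⊢ (p, 10, CAZ) ⊢ (q, 0, AAZ) ⊢ (q, 0, AZ) ⊢ (q, 0, Z) ⊢ (p, ε, ε)
All input consumed and the stack is empty.

Accept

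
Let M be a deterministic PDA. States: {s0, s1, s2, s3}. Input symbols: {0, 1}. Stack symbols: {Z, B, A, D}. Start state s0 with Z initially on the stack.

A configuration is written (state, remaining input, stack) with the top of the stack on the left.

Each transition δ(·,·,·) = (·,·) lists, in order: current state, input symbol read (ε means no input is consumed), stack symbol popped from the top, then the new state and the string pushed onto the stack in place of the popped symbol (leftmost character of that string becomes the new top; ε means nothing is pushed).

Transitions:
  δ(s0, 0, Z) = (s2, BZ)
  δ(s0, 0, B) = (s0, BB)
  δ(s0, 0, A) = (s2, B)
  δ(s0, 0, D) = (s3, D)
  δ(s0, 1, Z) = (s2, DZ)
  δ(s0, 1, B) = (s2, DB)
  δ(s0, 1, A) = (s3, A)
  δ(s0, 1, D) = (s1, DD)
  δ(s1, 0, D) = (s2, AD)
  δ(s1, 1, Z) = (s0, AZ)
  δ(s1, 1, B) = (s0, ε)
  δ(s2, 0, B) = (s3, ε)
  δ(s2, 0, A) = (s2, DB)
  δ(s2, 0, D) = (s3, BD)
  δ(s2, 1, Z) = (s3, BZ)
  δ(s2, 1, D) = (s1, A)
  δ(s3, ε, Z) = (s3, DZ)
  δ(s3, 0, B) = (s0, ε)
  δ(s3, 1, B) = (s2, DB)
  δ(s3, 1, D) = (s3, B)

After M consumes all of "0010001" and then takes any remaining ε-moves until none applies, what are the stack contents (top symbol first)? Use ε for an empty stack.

BZ

(s0, 0010001, Z)
  read 0, top Z: go to s2, push BZ → (s2, 010001, BZ)
  read 0, top B: go to s3, push ε → (s3, 10001, Z)
  ε-move, top Z: go to s3, push DZ → (s3, 10001, DZ)
  read 1, top D: go to s3, push B → (s3, 0001, BZ)
  read 0, top B: go to s0, push ε → (s0, 001, Z)
  read 0, top Z: go to s2, push BZ → (s2, 01, BZ)
  read 0, top B: go to s3, push ε → (s3, 1, Z)
  ε-move, top Z: go to s3, push DZ → (s3, 1, DZ)
  read 1, top D: go to s3, push B → (s3, ε, BZ)
All input consumed in state s3 with stack BZ.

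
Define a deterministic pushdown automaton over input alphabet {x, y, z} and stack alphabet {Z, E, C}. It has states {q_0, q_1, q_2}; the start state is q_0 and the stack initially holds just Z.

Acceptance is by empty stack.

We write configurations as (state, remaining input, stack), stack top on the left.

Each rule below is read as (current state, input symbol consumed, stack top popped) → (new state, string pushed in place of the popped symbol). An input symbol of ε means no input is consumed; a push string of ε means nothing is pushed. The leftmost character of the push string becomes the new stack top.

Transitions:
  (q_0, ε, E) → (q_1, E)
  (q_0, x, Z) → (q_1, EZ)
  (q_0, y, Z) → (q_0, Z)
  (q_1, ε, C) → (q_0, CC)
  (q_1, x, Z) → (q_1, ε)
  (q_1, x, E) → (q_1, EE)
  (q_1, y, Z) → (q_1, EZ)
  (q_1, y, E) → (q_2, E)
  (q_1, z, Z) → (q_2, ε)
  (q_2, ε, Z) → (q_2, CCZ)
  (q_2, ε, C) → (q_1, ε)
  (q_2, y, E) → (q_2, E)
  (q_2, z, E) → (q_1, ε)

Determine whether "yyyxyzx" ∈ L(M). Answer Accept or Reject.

Accept

(q_0, yyyxyzx, Z) ⊢ (q_0, yyxyzx, Z) ⊢ (q_0, yxyzx, Z) ⊢ (q_0, xyzx, Z) ⊢ (q_1, yzx, EZ) ⊢ (q_2, zx, EZ) ⊢ (q_1, x, Z) ⊢ (q_1, ε, ε)
All input consumed and the stack is empty.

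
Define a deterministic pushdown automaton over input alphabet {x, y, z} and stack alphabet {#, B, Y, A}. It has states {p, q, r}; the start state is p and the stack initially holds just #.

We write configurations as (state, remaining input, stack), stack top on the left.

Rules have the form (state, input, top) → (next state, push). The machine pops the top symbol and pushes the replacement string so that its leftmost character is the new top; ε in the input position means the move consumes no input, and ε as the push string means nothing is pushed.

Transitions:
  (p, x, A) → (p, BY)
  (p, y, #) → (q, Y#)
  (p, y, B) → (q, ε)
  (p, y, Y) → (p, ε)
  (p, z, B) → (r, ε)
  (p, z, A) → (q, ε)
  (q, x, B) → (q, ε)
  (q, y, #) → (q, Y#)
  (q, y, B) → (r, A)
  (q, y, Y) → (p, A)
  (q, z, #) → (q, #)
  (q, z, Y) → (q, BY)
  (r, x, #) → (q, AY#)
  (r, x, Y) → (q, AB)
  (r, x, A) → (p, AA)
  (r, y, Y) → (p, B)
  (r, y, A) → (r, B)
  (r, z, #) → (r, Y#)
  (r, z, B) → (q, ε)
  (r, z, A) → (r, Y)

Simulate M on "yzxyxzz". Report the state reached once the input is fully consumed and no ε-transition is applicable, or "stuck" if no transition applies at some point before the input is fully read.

(p, yzxyxzz, #) ⊢ (q, zxyxzz, Y#) ⊢ (q, xyxzz, BY#) ⊢ (q, yxzz, Y#) ⊢ (p, xzz, A#) ⊢ (p, zz, BY#) ⊢ (r, z, Y#)
No transition for (r, z, top Y); M blocks with input z remaining.

stuck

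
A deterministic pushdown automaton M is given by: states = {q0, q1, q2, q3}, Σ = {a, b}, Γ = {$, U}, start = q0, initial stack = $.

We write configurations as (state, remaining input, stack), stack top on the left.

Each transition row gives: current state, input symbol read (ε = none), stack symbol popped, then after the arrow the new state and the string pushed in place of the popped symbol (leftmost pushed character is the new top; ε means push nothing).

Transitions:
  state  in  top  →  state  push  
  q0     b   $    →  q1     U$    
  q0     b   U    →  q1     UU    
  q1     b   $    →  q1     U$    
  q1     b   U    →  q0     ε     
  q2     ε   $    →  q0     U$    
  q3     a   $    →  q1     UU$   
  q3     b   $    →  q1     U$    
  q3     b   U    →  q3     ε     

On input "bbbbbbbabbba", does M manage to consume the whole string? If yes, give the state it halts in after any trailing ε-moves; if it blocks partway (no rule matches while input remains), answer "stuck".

(q0, bbbbbbbabbba, $) ⊢ (q1, bbbbbbabbba, U$) ⊢ (q0, bbbbbabbba, $) ⊢ (q1, bbbbabbba, U$) ⊢ (q0, bbbabbba, $) ⊢ (q1, bbabbba, U$) ⊢ (q0, babbba, $) ⊢ (q1, abbba, U$)
No transition for (q1, a, top U); M blocks with input abbba remaining.

stuck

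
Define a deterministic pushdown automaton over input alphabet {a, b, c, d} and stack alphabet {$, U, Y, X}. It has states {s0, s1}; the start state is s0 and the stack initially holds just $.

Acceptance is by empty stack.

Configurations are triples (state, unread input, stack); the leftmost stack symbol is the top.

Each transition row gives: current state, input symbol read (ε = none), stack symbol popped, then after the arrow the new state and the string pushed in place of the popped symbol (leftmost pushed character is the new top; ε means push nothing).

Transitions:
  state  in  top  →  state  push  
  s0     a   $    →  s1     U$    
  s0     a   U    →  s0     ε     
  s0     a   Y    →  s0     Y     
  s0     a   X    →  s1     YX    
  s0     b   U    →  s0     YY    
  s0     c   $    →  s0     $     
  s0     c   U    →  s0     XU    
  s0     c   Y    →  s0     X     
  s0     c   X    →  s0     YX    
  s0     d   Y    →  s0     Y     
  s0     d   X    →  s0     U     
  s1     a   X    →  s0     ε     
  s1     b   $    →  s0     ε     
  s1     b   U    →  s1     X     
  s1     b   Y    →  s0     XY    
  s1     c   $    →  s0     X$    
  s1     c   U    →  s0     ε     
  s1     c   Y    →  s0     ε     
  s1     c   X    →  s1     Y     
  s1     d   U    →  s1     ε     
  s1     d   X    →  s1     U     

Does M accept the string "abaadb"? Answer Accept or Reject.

(s0, abaadb, $) ⊢ (s1, baadb, U$) ⊢ (s1, aadb, X$) ⊢ (s0, adb, $) ⊢ (s1, db, U$) ⊢ (s1, b, $) ⊢ (s0, ε, ε)
All input consumed and the stack is empty.

Accept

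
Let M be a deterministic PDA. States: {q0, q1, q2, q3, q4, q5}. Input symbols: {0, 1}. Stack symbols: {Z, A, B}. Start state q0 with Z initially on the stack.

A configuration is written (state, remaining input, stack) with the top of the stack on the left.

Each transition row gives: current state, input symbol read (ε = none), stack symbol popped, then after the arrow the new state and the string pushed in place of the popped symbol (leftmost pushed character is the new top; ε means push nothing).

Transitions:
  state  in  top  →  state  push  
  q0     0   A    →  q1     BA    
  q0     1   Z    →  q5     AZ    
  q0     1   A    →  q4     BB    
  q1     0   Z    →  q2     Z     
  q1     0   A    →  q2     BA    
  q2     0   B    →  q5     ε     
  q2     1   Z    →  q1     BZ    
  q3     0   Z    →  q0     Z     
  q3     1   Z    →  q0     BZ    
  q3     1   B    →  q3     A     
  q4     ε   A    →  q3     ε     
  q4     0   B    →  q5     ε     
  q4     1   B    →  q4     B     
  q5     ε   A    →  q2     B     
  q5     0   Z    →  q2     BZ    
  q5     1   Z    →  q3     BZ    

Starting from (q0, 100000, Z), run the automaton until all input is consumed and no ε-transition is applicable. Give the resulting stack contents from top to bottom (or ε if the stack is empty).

(q0, 100000, Z)
  read 1, top Z: go to q5, push AZ → (q5, 00000, AZ)
  ε-move, top A: go to q2, push B → (q2, 00000, BZ)
  read 0, top B: go to q5, push ε → (q5, 0000, Z)
  read 0, top Z: go to q2, push BZ → (q2, 000, BZ)
  read 0, top B: go to q5, push ε → (q5, 00, Z)
  read 0, top Z: go to q2, push BZ → (q2, 0, BZ)
  read 0, top B: go to q5, push ε → (q5, ε, Z)
All input consumed in state q5 with stack Z.

Z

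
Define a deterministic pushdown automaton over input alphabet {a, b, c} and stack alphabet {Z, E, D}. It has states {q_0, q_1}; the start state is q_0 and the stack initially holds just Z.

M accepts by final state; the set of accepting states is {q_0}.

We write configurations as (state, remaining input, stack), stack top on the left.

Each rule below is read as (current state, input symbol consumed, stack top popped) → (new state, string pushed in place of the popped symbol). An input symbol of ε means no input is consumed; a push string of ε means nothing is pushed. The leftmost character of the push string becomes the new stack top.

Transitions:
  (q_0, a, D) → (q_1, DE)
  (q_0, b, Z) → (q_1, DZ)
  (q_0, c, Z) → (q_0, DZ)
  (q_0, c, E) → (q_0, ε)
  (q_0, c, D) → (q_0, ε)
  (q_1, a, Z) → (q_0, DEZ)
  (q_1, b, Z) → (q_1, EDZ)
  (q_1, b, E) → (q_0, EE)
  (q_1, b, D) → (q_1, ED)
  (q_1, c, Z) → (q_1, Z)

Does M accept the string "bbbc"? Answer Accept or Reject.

Accept

(q_0, bbbc, Z)
  read b, top Z: go to q_1, push DZ → (q_1, bbc, DZ)
  read b, top D: go to q_1, push ED → (q_1, bc, EDZ)
  read b, top E: go to q_0, push EE → (q_0, c, EEDZ)
  read c, top E: go to q_0, push ε → (q_0, ε, EDZ)
All input consumed; state q_0 ∈ F.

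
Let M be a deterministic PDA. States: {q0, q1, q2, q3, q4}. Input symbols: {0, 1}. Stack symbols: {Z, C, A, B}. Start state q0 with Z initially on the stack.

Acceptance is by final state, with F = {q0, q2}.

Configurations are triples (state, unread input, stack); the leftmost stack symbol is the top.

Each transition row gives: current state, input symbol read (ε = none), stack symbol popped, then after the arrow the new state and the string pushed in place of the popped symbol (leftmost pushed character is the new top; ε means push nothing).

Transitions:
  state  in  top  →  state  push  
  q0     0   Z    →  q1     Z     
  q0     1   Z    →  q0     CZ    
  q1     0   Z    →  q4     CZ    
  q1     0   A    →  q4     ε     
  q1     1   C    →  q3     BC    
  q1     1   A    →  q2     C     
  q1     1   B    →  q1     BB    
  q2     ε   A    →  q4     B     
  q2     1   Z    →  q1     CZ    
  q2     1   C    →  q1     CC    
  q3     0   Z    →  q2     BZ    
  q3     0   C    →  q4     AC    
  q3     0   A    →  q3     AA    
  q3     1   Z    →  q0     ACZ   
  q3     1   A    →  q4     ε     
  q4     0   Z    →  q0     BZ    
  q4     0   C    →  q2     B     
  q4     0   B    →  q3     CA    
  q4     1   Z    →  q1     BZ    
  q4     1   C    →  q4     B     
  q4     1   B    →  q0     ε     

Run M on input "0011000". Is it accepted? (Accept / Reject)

(q0, 0011000, Z)
  read 0, top Z: go to q1, push Z → (q1, 011000, Z)
  read 0, top Z: go to q4, push CZ → (q4, 11000, CZ)
  read 1, top C: go to q4, push B → (q4, 1000, BZ)
  read 1, top B: go to q0, push ε → (q0, 000, Z)
  read 0, top Z: go to q1, push Z → (q1, 00, Z)
  read 0, top Z: go to q4, push CZ → (q4, 0, CZ)
  read 0, top C: go to q2, push B → (q2, ε, BZ)
All input consumed; state q2 ∈ F.

Accept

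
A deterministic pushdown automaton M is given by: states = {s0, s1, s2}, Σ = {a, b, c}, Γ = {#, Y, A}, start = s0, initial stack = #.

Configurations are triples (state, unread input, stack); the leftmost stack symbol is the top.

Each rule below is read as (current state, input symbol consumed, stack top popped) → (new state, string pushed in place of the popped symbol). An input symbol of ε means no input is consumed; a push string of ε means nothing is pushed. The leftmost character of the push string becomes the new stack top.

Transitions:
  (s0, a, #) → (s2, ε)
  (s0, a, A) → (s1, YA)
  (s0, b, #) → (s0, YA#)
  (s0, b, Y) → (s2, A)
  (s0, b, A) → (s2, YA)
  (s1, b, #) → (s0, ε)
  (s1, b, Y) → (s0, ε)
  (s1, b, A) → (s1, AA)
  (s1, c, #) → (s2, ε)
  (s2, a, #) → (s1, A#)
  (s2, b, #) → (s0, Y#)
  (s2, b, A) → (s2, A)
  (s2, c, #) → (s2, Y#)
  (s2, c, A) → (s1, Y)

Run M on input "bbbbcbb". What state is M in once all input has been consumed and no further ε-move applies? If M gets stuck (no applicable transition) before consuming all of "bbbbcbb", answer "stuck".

s2

(s0, bbbbcbb, #)
  read b, top #: go to s0, push YA# → (s0, bbbcbb, YA#)
  read b, top Y: go to s2, push A → (s2, bbcbb, AA#)
  read b, top A: go to s2, push A → (s2, bcbb, AA#)
  read b, top A: go to s2, push A → (s2, cbb, AA#)
  read c, top A: go to s1, push Y → (s1, bb, YA#)
  read b, top Y: go to s0, push ε → (s0, b, A#)
  read b, top A: go to s2, push YA → (s2, ε, YA#)
All input consumed; M is in state s2.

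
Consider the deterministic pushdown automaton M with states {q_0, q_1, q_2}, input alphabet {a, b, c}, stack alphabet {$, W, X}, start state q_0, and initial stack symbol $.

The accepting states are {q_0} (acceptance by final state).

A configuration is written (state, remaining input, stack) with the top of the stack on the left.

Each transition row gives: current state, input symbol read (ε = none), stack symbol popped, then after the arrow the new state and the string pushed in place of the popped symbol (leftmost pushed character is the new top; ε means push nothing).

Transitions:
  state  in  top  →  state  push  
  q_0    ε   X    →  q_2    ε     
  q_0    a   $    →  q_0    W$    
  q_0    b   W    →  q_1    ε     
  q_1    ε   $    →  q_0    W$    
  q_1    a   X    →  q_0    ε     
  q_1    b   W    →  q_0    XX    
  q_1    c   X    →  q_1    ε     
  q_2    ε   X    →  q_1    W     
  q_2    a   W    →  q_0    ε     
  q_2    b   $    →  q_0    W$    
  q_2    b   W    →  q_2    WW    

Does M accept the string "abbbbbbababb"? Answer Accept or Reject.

(q_0, abbbbbbababb, $) ⊢ (q_0, bbbbbbababb, W$) ⊢ (q_1, bbbbbababb, $) ⊢ (q_0, bbbbbababb, W$) ⊢ (q_1, bbbbababb, $) ⊢ (q_0, bbbbababb, W$) ⊢ (q_1, bbbababb, $) ⊢ (q_0, bbbababb, W$) ⊢ (q_1, bbababb, $) ⊢ (q_0, bbababb, W$) ⊢ (q_1, bababb, $) ⊢ (q_0, bababb, W$) ⊢ (q_1, ababb, $) ⊢ (q_0, ababb, W$)
No transition applies at (q_0, ababb, W$); input not fully consumed.

Reject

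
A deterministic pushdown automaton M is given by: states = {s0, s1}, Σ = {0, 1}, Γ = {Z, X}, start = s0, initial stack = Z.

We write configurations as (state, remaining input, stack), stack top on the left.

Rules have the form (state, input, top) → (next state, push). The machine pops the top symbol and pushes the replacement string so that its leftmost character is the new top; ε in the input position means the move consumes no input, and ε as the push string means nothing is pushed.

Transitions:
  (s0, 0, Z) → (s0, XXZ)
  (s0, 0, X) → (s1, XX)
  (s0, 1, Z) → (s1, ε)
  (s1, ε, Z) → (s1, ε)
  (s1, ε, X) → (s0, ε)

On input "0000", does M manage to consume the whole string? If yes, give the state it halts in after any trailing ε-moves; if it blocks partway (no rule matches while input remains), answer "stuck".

s0

(s0, 0000, Z) ⊢ (s0, 000, XXZ) ⊢ (s1, 00, XXXZ) ⊢ (s0, 00, XXZ) ⊢ (s1, 0, XXXZ) ⊢ (s0, 0, XXZ) ⊢ (s1, ε, XXXZ) ⊢ (s0, ε, XXZ)
All input consumed; M is in state s0.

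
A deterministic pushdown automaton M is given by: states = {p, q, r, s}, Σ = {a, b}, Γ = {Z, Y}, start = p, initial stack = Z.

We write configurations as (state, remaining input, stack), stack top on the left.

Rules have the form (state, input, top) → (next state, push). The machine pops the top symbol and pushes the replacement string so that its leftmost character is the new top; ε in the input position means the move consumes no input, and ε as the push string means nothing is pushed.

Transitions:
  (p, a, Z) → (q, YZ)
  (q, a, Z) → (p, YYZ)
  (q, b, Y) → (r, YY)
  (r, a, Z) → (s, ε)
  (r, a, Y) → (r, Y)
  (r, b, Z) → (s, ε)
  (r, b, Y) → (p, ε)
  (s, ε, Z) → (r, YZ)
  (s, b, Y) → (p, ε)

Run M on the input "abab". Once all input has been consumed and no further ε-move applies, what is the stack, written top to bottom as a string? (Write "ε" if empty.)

(p, abab, Z)
  read a, top Z: go to q, push YZ → (q, bab, YZ)
  read b, top Y: go to r, push YY → (r, ab, YYZ)
  read a, top Y: go to r, push Y → (r, b, YYZ)
  read b, top Y: go to p, push ε → (p, ε, YZ)
All input consumed in state p with stack YZ.

YZ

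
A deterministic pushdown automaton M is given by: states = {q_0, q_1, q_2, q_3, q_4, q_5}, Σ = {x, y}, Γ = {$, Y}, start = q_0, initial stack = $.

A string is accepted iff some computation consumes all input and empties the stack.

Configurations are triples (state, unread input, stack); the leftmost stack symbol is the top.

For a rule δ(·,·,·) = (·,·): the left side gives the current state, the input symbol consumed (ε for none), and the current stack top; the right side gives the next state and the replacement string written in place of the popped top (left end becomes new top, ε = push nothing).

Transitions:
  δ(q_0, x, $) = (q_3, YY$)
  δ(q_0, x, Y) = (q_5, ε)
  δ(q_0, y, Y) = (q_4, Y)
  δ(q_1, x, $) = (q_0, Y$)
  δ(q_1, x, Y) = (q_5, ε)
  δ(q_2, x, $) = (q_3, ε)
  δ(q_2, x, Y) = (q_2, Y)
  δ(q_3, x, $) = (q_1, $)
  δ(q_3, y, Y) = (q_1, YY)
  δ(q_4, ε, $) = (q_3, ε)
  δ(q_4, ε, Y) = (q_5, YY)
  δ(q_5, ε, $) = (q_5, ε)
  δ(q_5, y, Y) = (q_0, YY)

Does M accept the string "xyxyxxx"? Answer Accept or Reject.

Reject

(q_0, xyxyxxx, $) ⊢ (q_3, yxyxxx, YY$) ⊢ (q_1, xyxxx, YYY$) ⊢ (q_5, yxxx, YY$) ⊢ (q_0, xxx, YYY$) ⊢ (q_5, xx, YY$)
No transition applies at (q_5, xx, YY$); input not fully consumed.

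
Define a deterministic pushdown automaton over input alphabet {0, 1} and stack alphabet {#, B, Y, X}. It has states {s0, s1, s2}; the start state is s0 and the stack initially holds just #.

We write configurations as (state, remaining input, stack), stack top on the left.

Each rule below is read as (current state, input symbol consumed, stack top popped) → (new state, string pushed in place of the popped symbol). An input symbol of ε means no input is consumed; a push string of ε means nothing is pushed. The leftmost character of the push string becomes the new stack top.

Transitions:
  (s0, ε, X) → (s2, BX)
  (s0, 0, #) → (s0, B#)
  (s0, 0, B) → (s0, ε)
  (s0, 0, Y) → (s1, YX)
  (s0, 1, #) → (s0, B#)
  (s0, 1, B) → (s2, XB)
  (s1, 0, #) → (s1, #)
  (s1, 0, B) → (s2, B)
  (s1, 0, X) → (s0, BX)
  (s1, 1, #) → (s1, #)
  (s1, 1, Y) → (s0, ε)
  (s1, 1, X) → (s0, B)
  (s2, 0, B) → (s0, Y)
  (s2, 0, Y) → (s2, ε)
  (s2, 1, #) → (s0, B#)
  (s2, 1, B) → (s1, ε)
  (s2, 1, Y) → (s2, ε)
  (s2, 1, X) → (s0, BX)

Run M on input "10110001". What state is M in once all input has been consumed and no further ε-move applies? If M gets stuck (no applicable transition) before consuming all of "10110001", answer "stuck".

stuck

(s0, 10110001, #)
  read 1, top #: go to s0, push B# → (s0, 0110001, B#)
  read 0, top B: go to s0, push ε → (s0, 110001, #)
  read 1, top #: go to s0, push B# → (s0, 10001, B#)
  read 1, top B: go to s2, push XB → (s2, 0001, XB#)
No transition for (s2, 0, top X); M blocks with input 0001 remaining.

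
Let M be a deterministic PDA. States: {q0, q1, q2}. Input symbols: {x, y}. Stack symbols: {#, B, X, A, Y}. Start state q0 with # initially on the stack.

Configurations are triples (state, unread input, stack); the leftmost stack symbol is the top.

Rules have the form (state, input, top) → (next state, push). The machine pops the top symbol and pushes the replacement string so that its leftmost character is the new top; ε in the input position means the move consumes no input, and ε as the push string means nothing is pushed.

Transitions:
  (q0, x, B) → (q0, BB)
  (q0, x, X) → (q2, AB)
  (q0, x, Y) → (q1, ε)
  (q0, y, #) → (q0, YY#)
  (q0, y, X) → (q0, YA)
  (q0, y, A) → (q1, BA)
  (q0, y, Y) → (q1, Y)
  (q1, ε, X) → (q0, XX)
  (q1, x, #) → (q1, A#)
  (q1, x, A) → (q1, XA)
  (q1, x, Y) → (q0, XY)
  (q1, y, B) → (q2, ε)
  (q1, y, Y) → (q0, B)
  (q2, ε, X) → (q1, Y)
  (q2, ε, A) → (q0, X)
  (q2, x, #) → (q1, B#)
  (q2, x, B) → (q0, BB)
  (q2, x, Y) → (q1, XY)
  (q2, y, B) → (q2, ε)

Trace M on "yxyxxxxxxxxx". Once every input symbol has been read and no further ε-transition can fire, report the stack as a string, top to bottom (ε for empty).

BBBBBBBBBB#

(q0, yxyxxxxxxxxx, #)
  read y, top #: go to q0, push YY# → (q0, xyxxxxxxxxx, YY#)
  read x, top Y: go to q1, push ε → (q1, yxxxxxxxxx, Y#)
  read y, top Y: go to q0, push B → (q0, xxxxxxxxx, B#)
  read x, top B: go to q0, push BB → (q0, xxxxxxxx, BB#)
  read x, top B: go to q0, push BB → (q0, xxxxxxx, BBB#)
  read x, top B: go to q0, push BB → (q0, xxxxxx, BBBB#)
  read x, top B: go to q0, push BB → (q0, xxxxx, BBBBB#)
  read x, top B: go to q0, push BB → (q0, xxxx, BBBBBB#)
  read x, top B: go to q0, push BB → (q0, xxx, BBBBBBB#)
  read x, top B: go to q0, push BB → (q0, xx, BBBBBBBB#)
  read x, top B: go to q0, push BB → (q0, x, BBBBBBBBB#)
  read x, top B: go to q0, push BB → (q0, ε, BBBBBBBBBB#)
All input consumed in state q0 with stack BBBBBBBBBB#.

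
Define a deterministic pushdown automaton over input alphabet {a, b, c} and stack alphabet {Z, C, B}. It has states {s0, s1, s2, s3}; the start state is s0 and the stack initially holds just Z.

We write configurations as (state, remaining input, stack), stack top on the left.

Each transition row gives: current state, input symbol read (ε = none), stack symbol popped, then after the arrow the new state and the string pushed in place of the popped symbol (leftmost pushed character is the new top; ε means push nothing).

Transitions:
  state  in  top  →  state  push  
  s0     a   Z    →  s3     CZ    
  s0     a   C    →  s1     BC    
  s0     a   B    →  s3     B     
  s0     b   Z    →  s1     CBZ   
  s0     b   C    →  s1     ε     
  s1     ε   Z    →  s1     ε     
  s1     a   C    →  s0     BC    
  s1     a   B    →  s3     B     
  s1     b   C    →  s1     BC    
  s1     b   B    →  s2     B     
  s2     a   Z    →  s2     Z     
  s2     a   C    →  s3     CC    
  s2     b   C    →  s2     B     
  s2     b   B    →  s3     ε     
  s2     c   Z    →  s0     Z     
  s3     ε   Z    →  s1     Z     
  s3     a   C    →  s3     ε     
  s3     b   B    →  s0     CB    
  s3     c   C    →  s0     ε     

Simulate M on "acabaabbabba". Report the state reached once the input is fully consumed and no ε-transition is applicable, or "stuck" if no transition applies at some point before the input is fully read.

stuck

(s0, acabaabbabba, Z)
  read a, top Z: go to s3, push CZ → (s3, cabaabbabba, CZ)
  read c, top C: go to s0, push ε → (s0, abaabbabba, Z)
  read a, top Z: go to s3, push CZ → (s3, baabbabba, CZ)
No transition for (s3, b, top C); M blocks with input baabbabba remaining.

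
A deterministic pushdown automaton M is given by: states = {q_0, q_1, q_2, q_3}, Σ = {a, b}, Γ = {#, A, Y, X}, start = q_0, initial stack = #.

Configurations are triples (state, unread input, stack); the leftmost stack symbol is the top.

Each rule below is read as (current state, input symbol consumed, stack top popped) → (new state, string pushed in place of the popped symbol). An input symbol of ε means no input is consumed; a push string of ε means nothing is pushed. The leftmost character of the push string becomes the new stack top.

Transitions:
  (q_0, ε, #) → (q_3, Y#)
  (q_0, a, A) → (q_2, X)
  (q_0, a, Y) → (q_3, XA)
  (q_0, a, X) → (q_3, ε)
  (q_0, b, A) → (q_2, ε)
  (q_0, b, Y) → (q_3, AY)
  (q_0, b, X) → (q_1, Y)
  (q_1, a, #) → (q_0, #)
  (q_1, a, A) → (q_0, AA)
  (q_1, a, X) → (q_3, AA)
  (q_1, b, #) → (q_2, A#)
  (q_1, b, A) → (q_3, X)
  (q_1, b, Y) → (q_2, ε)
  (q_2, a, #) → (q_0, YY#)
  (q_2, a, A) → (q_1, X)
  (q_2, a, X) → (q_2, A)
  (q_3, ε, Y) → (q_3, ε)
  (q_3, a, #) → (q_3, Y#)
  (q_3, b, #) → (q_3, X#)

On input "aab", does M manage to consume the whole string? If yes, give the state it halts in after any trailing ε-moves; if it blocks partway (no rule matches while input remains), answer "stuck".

(q_0, aab, #)
  ε-move, top #: go to q_3, push Y# → (q_3, aab, Y#)
  ε-move, top Y: go to q_3, push ε → (q_3, aab, #)
  read a, top #: go to q_3, push Y# → (q_3, ab, Y#)
  ε-move, top Y: go to q_3, push ε → (q_3, ab, #)
  read a, top #: go to q_3, push Y# → (q_3, b, Y#)
  ε-move, top Y: go to q_3, push ε → (q_3, b, #)
  read b, top #: go to q_3, push X# → (q_3, ε, X#)
All input consumed; M is in state q_3.

q_3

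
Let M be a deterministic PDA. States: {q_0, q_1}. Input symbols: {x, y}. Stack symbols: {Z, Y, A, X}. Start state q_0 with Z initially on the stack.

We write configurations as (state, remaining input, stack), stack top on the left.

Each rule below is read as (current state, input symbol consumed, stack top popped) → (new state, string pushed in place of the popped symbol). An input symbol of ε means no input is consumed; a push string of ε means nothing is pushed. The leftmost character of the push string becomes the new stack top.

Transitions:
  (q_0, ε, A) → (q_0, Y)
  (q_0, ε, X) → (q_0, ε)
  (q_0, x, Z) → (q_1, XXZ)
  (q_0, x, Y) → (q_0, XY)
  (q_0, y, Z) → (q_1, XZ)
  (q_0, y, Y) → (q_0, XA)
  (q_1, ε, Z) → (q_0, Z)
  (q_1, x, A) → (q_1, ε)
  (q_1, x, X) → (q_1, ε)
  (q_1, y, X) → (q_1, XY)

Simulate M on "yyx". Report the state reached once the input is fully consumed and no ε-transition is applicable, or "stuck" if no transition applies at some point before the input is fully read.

(q_0, yyx, Z)
  read y, top Z: go to q_1, push XZ → (q_1, yx, XZ)
  read y, top X: go to q_1, push XY → (q_1, x, XYZ)
  read x, top X: go to q_1, push ε → (q_1, ε, YZ)
All input consumed; M is in state q_1.

q_1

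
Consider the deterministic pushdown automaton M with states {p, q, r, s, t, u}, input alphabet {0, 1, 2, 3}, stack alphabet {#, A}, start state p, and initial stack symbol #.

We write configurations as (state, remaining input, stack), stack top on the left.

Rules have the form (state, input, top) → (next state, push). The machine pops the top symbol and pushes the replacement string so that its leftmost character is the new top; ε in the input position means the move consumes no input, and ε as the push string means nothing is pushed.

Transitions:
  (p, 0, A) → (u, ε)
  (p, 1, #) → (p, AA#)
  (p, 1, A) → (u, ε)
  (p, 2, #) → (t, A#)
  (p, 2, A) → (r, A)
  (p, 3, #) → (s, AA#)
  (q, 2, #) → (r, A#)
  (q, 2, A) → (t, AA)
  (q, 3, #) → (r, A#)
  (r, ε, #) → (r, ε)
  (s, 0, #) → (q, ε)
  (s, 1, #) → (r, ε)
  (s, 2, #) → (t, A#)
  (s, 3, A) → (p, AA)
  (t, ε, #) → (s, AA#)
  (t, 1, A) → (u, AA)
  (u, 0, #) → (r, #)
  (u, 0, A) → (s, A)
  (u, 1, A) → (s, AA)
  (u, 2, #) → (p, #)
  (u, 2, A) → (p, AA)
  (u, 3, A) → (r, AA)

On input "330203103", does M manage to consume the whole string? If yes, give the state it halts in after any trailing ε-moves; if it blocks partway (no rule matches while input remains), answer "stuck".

stuck

(p, 330203103, #)
  read 3, top #: go to s, push AA# → (s, 30203103, AA#)
  read 3, top A: go to p, push AA → (p, 0203103, AAA#)
  read 0, top A: go to u, push ε → (u, 203103, AA#)
  read 2, top A: go to p, push AA → (p, 03103, AAA#)
  read 0, top A: go to u, push ε → (u, 3103, AA#)
  read 3, top A: go to r, push AA → (r, 103, AAA#)
No transition for (r, 1, top A); M blocks with input 103 remaining.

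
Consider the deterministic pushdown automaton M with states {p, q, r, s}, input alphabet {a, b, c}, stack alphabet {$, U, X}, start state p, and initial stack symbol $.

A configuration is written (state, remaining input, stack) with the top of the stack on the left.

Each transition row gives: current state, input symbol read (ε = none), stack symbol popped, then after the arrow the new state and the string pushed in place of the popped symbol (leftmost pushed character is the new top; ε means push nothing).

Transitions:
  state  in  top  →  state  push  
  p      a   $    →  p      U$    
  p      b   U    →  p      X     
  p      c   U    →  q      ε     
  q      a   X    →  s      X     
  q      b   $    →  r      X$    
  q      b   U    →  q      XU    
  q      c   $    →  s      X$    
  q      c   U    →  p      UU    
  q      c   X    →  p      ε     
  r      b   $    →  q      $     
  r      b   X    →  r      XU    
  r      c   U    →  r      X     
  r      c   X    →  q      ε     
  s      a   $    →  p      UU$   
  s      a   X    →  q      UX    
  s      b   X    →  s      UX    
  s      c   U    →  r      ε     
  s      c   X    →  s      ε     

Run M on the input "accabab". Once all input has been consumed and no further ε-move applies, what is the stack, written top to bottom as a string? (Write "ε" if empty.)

UXUX$

(p, accabab, $)
  read a, top $: go to p, push U$ → (p, ccabab, U$)
  read c, top U: go to q, push ε → (q, cabab, $)
  read c, top $: go to s, push X$ → (s, abab, X$)
  read a, top X: go to q, push UX → (q, bab, UX$)
  read b, top U: go to q, push XU → (q, ab, XUX$)
  read a, top X: go to s, push X → (s, b, XUX$)
  read b, top X: go to s, push UX → (s, ε, UXUX$)
All input consumed in state s with stack UXUX$.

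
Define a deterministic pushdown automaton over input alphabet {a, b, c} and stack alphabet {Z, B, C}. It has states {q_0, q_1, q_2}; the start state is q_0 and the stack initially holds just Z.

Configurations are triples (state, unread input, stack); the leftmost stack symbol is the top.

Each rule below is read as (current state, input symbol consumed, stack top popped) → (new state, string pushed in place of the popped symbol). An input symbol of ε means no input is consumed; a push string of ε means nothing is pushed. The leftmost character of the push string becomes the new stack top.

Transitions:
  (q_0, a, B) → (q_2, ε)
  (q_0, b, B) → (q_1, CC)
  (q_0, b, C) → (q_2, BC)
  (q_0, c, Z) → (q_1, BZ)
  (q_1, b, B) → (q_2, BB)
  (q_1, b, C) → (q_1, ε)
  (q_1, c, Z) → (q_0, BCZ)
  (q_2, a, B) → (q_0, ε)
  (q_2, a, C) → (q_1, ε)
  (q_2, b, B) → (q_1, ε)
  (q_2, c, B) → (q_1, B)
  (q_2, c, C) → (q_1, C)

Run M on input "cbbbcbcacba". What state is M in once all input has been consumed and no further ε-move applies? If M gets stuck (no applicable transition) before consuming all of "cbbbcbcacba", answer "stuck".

(q_0, cbbbcbcacba, Z)
  read c, top Z: go to q_1, push BZ → (q_1, bbbcbcacba, BZ)
  read b, top B: go to q_2, push BB → (q_2, bbcbcacba, BBZ)
  read b, top B: go to q_1, push ε → (q_1, bcbcacba, BZ)
  read b, top B: go to q_2, push BB → (q_2, cbcacba, BBZ)
  read c, top B: go to q_1, push B → (q_1, bcacba, BBZ)
  read b, top B: go to q_2, push BB → (q_2, cacba, BBBZ)
  read c, top B: go to q_1, push B → (q_1, acba, BBBZ)
No transition for (q_1, a, top B); M blocks with input acba remaining.

stuck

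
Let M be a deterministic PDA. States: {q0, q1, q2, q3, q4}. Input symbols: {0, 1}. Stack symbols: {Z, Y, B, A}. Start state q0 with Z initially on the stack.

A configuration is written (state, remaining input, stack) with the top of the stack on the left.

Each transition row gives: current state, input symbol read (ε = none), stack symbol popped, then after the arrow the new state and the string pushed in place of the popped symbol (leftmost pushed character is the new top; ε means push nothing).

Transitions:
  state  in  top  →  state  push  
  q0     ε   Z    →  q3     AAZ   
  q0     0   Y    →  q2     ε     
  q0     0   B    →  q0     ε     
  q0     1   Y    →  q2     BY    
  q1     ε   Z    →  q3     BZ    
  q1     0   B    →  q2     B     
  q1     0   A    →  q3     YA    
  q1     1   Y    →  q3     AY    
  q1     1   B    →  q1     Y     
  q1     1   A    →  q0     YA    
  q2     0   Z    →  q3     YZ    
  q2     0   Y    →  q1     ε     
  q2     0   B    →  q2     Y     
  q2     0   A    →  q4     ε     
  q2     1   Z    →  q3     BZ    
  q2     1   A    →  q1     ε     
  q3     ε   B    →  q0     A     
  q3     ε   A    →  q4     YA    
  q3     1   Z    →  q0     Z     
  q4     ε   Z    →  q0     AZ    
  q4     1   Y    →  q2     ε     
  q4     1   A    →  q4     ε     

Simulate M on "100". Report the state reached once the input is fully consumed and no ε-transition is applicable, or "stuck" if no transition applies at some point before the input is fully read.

(q0, 100, Z)
  ε-move, top Z: go to q3, push AAZ → (q3, 100, AAZ)
  ε-move, top A: go to q4, push YA → (q4, 100, YAAZ)
  read 1, top Y: go to q2, push ε → (q2, 00, AAZ)
  read 0, top A: go to q4, push ε → (q4, 0, AZ)
No transition for (q4, 0, top A); M blocks with input 0 remaining.

stuck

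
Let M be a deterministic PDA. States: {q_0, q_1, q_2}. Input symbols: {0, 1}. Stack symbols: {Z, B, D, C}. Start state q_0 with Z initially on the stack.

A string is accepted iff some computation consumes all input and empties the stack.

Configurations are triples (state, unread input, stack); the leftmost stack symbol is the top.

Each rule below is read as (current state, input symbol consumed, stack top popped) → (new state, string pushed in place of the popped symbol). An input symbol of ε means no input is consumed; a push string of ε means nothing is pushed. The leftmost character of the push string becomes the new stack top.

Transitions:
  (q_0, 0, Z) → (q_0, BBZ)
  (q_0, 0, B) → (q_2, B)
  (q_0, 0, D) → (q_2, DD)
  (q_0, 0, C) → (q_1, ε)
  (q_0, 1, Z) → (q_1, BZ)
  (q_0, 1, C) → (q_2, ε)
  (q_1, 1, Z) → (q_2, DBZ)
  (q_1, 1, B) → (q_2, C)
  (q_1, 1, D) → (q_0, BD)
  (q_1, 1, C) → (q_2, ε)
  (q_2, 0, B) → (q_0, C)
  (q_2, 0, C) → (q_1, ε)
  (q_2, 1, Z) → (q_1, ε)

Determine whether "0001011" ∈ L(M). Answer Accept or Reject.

Accept

(q_0, 0001011, Z) ⊢ (q_0, 001011, BBZ) ⊢ (q_2, 01011, BBZ) ⊢ (q_0, 1011, CBZ) ⊢ (q_2, 011, BZ) ⊢ (q_0, 11, CZ) ⊢ (q_2, 1, Z) ⊢ (q_1, ε, ε)
All input consumed and the stack is empty.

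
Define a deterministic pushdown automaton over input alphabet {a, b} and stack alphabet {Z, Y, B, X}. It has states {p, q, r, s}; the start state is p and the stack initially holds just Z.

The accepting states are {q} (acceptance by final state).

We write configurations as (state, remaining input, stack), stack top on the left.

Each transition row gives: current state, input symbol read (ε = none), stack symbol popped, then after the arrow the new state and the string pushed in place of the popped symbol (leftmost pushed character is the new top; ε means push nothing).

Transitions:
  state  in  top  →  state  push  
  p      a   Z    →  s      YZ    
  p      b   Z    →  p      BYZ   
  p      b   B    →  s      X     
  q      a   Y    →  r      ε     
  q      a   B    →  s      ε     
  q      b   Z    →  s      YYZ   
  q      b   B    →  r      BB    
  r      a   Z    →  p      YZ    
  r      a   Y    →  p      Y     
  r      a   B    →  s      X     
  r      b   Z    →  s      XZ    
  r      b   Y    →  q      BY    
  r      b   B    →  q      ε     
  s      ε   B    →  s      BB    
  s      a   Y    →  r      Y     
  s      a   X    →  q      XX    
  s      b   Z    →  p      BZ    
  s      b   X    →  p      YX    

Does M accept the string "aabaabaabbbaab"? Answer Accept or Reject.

(p, aabaabaabbbaab, Z)
  read a, top Z: go to s, push YZ → (s, abaabaabbbaab, YZ)
  read a, top Y: go to r, push Y → (r, baabaabbbaab, YZ)
  read b, top Y: go to q, push BY → (q, aabaabbbaab, BYZ)
  read a, top B: go to s, push ε → (s, abaabbbaab, YZ)
  read a, top Y: go to r, push Y → (r, baabbbaab, YZ)
  read b, top Y: go to q, push BY → (q, aabbbaab, BYZ)
  read a, top B: go to s, push ε → (s, abbbaab, YZ)
  read a, top Y: go to r, push Y → (r, bbbaab, YZ)
  read b, top Y: go to q, push BY → (q, bbaab, BYZ)
  read b, top B: go to r, push BB → (r, baab, BBYZ)
  read b, top B: go to q, push ε → (q, aab, BYZ)
  read a, top B: go to s, push ε → (s, ab, YZ)
  read a, top Y: go to r, push Y → (r, b, YZ)
  read b, top Y: go to q, push BY → (q, ε, BYZ)
All input consumed; state q ∈ F.

Accept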